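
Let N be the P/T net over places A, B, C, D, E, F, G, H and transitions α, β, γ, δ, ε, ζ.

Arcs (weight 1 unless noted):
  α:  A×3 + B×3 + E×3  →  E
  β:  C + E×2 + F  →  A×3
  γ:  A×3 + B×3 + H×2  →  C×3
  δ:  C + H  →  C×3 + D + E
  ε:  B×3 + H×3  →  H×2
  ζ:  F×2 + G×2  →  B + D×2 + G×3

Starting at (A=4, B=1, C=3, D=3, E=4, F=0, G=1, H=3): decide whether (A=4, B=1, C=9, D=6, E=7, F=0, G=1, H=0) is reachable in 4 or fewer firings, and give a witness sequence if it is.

step 1: fire δ:  (A=4, B=1, C=3, D=3, E=4, F=0, G=1, H=3) → (A=4, B=1, C=5, D=4, E=5, F=0, G=1, H=2)
step 2: fire δ:  (A=4, B=1, C=5, D=4, E=5, F=0, G=1, H=2) → (A=4, B=1, C=7, D=5, E=6, F=0, G=1, H=1)
step 3: fire δ:  (A=4, B=1, C=7, D=5, E=6, F=0, G=1, H=1) → (A=4, B=1, C=9, D=6, E=7, F=0, G=1, H=0)

YES — reachable via ⟨δ, δ, δ⟩ (3 firings)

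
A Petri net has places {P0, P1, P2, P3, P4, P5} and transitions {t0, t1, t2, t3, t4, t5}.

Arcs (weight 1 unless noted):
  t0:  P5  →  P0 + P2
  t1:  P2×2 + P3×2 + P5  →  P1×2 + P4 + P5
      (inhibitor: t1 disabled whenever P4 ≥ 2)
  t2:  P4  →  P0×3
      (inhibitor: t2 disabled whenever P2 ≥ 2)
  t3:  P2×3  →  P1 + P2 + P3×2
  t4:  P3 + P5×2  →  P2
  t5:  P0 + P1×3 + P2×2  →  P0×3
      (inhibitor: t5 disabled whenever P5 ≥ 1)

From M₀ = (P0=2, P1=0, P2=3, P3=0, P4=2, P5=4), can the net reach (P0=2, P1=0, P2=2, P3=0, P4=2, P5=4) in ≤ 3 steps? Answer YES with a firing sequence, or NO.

NO — not reachable within 3 firings

depth 0: 1 marking
depth 1: 3 markings reached so far
depth 2: 7 markings reached so far
depth 3: 14 markings reached so far
target is not among the 14 markings reachable within 3 steps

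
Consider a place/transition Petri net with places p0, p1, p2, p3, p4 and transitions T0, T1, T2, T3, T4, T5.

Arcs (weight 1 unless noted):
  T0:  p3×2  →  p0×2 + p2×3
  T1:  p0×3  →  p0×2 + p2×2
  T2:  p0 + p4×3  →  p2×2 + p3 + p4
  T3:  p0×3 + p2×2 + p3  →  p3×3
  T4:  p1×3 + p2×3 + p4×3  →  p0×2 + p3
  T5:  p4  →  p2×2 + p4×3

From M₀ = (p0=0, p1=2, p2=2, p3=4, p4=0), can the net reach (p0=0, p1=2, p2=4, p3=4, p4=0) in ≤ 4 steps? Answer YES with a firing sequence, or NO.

NO — not reachable within 4 firings

depth 0: 1 marking
depth 1: 2 markings reached so far
depth 2: 3 markings reached so far
depth 3: 4 markings reached so far
depth 4: 5 markings reached so far
target is not among the 5 markings reachable within 4 steps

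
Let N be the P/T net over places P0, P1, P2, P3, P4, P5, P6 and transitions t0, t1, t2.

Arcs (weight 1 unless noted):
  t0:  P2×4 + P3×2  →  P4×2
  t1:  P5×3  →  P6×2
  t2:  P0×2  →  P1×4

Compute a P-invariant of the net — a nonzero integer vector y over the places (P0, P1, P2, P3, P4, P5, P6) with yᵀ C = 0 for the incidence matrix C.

y = (P0:2, P1:1, P2:0, P3:0, P4:0, P5:0, P6:0)

Incidence matrix C (rows=places, cols=transitions):
       t0   t1   t2
   P0   0    0   -2
   P1   0    0    4
   P2  -4    0    0
   P3  -2    0    0
   P4   2    0    0
   P5   0   -3    0
   P6   0    2    0

Candidate y = [2, 1, 0, 0, 0, 0, 0]; check y·C column-wise:
  col t0: 2·0 + 1·0 + 0·-4 + 0·-2 + 0·2 = 0
  col t1: 2·0 + 1·0 + 0·-3 + 0·2 = 0
  col t2: 2·-2 + 1·4 = 0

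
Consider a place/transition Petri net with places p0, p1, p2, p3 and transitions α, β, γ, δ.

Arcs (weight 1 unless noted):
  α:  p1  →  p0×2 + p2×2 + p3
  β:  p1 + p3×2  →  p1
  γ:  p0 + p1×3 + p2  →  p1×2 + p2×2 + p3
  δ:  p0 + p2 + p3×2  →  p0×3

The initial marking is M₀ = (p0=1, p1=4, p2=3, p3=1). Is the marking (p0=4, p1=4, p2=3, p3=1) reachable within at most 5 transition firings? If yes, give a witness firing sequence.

depth 0: 1 marking
depth 1: 3 markings reached so far
depth 2: 8 markings reached so far
depth 3: 14 markings reached so far
depth 4: 20 markings reached so far
depth 5: 30 markings reached so far
target is not among the 30 markings reachable within 5 steps

NO — not reachable within 5 firings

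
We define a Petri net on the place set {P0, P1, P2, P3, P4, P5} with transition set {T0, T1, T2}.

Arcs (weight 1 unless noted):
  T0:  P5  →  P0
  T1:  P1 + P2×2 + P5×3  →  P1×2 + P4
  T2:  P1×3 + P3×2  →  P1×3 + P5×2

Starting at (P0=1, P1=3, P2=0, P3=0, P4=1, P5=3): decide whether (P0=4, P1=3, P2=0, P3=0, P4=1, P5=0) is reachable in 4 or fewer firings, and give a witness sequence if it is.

step 1: fire T0:  (P0=1, P1=3, P2=0, P3=0, P4=1, P5=3) → (P0=2, P1=3, P2=0, P3=0, P4=1, P5=2)
step 2: fire T0:  (P0=2, P1=3, P2=0, P3=0, P4=1, P5=2) → (P0=3, P1=3, P2=0, P3=0, P4=1, P5=1)
step 3: fire T0:  (P0=3, P1=3, P2=0, P3=0, P4=1, P5=1) → (P0=4, P1=3, P2=0, P3=0, P4=1, P5=0)

YES — reachable via ⟨T0, T0, T0⟩ (3 firings)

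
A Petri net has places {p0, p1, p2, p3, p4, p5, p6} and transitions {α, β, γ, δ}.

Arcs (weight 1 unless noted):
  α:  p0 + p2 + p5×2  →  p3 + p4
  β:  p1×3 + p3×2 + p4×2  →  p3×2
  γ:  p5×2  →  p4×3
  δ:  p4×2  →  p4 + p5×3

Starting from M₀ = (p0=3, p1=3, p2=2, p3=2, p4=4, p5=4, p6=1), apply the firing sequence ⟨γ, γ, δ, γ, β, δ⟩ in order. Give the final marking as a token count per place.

step 1: fire γ:  (p0=3, p1=3, p2=2, p3=2, p4=4, p5=4, p6=1) → (p0=3, p1=3, p2=2, p3=2, p4=7, p5=2, p6=1)
step 2: fire γ:  (p0=3, p1=3, p2=2, p3=2, p4=7, p5=2, p6=1) → (p0=3, p1=3, p2=2, p3=2, p4=10, p5=0, p6=1)
step 3: fire δ:  (p0=3, p1=3, p2=2, p3=2, p4=10, p5=0, p6=1) → (p0=3, p1=3, p2=2, p3=2, p4=9, p5=3, p6=1)
step 4: fire γ:  (p0=3, p1=3, p2=2, p3=2, p4=9, p5=3, p6=1) → (p0=3, p1=3, p2=2, p3=2, p4=12, p5=1, p6=1)
step 5: fire β:  (p0=3, p1=3, p2=2, p3=2, p4=12, p5=1, p6=1) → (p0=3, p1=0, p2=2, p3=2, p4=10, p5=1, p6=1)
step 6: fire δ:  (p0=3, p1=0, p2=2, p3=2, p4=10, p5=1, p6=1) → (p0=3, p1=0, p2=2, p3=2, p4=9, p5=4, p6=1)

(p0=3, p1=0, p2=2, p3=2, p4=9, p5=4, p6=1)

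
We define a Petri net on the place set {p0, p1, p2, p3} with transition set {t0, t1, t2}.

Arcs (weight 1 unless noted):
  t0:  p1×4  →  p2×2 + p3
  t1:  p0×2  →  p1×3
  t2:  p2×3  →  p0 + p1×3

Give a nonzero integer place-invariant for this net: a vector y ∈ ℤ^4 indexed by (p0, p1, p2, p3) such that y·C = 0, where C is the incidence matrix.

y = (p0:3, p1:2, p2:3, p3:2)

Incidence matrix C (rows=places, cols=transitions):
       t0   t1   t2
   p0   0   -2    1
   p1  -4    3    3
   p2   2    0   -3
   p3   1    0    0

Candidate y = [3, 2, 3, 2]; check y·C column-wise:
  col t0: 3·0 + 2·-4 + 3·2 + 2·1 = 0
  col t1: 3·-2 + 2·3 + 3·0 + 2·0 = 0
  col t2: 3·1 + 2·3 + 3·-3 + 2·0 = 0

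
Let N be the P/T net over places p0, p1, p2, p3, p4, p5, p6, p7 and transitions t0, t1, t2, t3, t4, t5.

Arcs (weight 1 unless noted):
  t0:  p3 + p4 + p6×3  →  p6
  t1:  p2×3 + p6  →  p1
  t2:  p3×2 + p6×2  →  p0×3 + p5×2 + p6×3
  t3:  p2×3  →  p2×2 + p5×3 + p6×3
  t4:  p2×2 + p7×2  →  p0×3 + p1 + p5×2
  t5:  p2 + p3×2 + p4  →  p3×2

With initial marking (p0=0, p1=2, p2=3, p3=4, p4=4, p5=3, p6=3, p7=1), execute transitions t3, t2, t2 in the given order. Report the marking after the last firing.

(p0=6, p1=2, p2=2, p3=0, p4=4, p5=10, p6=8, p7=1)

step 1: fire t3:  (p0=0, p1=2, p2=3, p3=4, p4=4, p5=3, p6=3, p7=1) → (p0=0, p1=2, p2=2, p3=4, p4=4, p5=6, p6=6, p7=1)
step 2: fire t2:  (p0=0, p1=2, p2=2, p3=4, p4=4, p5=6, p6=6, p7=1) → (p0=3, p1=2, p2=2, p3=2, p4=4, p5=8, p6=7, p7=1)
step 3: fire t2:  (p0=3, p1=2, p2=2, p3=2, p4=4, p5=8, p6=7, p7=1) → (p0=6, p1=2, p2=2, p3=0, p4=4, p5=10, p6=8, p7=1)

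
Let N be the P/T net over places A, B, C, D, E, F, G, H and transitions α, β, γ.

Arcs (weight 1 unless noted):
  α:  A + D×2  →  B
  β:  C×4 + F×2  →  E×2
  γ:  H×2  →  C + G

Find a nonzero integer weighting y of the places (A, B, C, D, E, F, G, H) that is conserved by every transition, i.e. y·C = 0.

y = (A:1, B:1, C:0, D:0, E:0, F:0, G:0, H:0)

Incidence matrix C (rows=places, cols=transitions):
        α    β    γ
    A  -1    0    0
    B   1    0    0
    C   0   -4    1
    D  -2    0    0
    E   0    2    0
    F   0   -2    0
    G   0    0    1
    H   0    0   -2

Candidate y = [1, 1, 0, 0, 0, 0, 0, 0]; check y·C column-wise:
  col α: 1·-1 + 1·1 + 0·-2 = 0
  col β: 1·0 + 1·0 + 0·-4 + 0·2 + 0·-2 = 0
  col γ: 1·0 + 1·0 + 0·1 + 0·1 + 0·-2 = 0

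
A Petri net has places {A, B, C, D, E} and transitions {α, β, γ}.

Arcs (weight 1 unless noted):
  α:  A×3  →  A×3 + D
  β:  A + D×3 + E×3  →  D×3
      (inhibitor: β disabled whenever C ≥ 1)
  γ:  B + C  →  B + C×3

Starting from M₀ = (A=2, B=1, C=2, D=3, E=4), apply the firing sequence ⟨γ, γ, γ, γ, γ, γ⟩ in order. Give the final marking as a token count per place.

(A=2, B=1, C=14, D=3, E=4)

step 1: fire γ:  (A=2, B=1, C=2, D=3, E=4) → (A=2, B=1, C=4, D=3, E=4)
step 2: fire γ:  (A=2, B=1, C=4, D=3, E=4) → (A=2, B=1, C=6, D=3, E=4)
step 3: fire γ:  (A=2, B=1, C=6, D=3, E=4) → (A=2, B=1, C=8, D=3, E=4)
step 4: fire γ:  (A=2, B=1, C=8, D=3, E=4) → (A=2, B=1, C=10, D=3, E=4)
step 5: fire γ:  (A=2, B=1, C=10, D=3, E=4) → (A=2, B=1, C=12, D=3, E=4)
step 6: fire γ:  (A=2, B=1, C=12, D=3, E=4) → (A=2, B=1, C=14, D=3, E=4)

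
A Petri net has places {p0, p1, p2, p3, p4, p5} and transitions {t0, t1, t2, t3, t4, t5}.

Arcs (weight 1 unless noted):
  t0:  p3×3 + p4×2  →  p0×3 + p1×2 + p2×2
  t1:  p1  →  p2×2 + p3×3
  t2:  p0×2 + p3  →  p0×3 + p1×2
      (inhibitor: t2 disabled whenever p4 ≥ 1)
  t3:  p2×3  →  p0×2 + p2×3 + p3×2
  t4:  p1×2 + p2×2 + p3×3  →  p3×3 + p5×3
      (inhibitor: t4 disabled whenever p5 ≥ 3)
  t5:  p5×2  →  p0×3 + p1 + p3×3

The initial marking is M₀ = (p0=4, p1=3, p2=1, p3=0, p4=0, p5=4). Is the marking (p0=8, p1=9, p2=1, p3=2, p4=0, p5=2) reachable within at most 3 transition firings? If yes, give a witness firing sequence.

depth 0: 1 marking
depth 1: 3 markings reached so far
depth 2: 9 markings reached so far
depth 3: 22 markings reached so far
target is not among the 22 markings reachable within 3 steps

NO — not reachable within 3 firings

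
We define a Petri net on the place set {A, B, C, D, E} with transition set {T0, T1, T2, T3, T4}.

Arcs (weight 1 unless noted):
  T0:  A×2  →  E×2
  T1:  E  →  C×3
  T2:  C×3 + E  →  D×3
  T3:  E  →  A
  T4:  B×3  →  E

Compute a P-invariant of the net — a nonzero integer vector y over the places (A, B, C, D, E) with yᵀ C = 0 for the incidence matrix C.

Incidence matrix C (rows=places, cols=transitions):
       T0   T1   T2   T3   T4
    A  -2    0    0    1    0
    B   0    0    0    0   -3
    C   0    3   -3    0    0
    D   0    0    3    0    0
    E   2   -1   -1   -1    1

Candidate y = [3, 1, 1, 2, 3]; check y·C column-wise:
  col T0: 3·-2 + 1·0 + 1·0 + 2·0 + 3·2 = 0
  col T1: 3·0 + 1·0 + 1·3 + 2·0 + 3·-1 = 0
  col T2: 3·0 + 1·0 + 1·-3 + 2·3 + 3·-1 = 0
  col T3: 3·1 + 1·0 + 1·0 + 2·0 + 3·-1 = 0
  col T4: 3·0 + 1·-3 + 1·0 + 2·0 + 3·1 = 0

y = (A:3, B:1, C:1, D:2, E:3)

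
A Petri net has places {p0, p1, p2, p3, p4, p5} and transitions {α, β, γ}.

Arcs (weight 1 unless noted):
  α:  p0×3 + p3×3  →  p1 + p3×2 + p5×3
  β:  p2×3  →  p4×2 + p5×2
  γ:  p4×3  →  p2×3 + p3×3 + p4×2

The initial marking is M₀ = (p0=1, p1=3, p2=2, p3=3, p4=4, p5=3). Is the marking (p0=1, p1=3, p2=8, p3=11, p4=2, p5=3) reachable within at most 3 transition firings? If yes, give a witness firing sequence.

NO — not reachable within 3 firings

depth 0: 1 marking
depth 1: 2 markings reached so far
depth 2: 4 markings reached so far
depth 3: 5 markings reached so far
target is not among the 5 markings reachable within 3 steps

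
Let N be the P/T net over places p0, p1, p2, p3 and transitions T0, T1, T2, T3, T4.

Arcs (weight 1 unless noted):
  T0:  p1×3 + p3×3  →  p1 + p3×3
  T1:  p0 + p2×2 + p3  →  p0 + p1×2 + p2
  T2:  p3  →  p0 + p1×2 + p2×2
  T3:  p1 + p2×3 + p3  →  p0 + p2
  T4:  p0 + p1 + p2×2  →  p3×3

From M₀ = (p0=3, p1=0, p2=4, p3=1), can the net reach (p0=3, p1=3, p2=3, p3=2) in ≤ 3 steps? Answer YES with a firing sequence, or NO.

step 1: fire T1:  (p0=3, p1=0, p2=4, p3=1) → (p0=3, p1=2, p2=3, p3=0)
step 2: fire T4:  (p0=3, p1=2, p2=3, p3=0) → (p0=2, p1=1, p2=1, p3=3)
step 3: fire T2:  (p0=2, p1=1, p2=1, p3=3) → (p0=3, p1=3, p2=3, p3=2)

YES — reachable via ⟨T1, T4, T2⟩ (3 firings)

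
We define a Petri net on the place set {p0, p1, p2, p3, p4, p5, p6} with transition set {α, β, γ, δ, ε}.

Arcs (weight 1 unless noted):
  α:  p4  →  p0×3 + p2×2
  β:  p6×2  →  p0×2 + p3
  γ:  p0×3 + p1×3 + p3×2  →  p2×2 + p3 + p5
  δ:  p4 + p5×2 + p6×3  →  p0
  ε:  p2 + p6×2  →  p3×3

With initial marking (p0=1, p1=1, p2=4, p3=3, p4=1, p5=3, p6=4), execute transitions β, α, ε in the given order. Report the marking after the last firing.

(p0=6, p1=1, p2=5, p3=7, p4=0, p5=3, p6=0)

step 1: fire β:  (p0=1, p1=1, p2=4, p3=3, p4=1, p5=3, p6=4) → (p0=3, p1=1, p2=4, p3=4, p4=1, p5=3, p6=2)
step 2: fire α:  (p0=3, p1=1, p2=4, p3=4, p4=1, p5=3, p6=2) → (p0=6, p1=1, p2=6, p3=4, p4=0, p5=3, p6=2)
step 3: fire ε:  (p0=6, p1=1, p2=6, p3=4, p4=0, p5=3, p6=2) → (p0=6, p1=1, p2=5, p3=7, p4=0, p5=3, p6=0)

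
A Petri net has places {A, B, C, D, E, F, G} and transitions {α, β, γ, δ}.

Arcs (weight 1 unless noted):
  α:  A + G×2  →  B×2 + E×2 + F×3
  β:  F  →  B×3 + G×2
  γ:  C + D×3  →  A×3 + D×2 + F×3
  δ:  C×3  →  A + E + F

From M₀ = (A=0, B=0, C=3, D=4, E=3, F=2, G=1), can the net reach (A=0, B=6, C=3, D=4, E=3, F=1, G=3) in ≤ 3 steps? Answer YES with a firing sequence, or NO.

NO — not reachable within 3 firings

depth 0: 1 marking
depth 1: 4 markings reached so far
depth 2: 8 markings reached so far
depth 3: 13 markings reached so far
target is not among the 13 markings reachable within 3 steps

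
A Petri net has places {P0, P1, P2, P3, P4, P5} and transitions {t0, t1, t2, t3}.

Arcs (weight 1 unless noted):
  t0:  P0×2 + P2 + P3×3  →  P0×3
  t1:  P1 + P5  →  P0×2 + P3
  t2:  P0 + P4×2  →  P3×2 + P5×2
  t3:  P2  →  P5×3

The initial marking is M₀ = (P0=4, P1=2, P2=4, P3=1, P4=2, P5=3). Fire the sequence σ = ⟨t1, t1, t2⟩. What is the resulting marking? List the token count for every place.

(P0=7, P1=0, P2=4, P3=5, P4=0, P5=3)

step 1: fire t1:  (P0=4, P1=2, P2=4, P3=1, P4=2, P5=3) → (P0=6, P1=1, P2=4, P3=2, P4=2, P5=2)
step 2: fire t1:  (P0=6, P1=1, P2=4, P3=2, P4=2, P5=2) → (P0=8, P1=0, P2=4, P3=3, P4=2, P5=1)
step 3: fire t2:  (P0=8, P1=0, P2=4, P3=3, P4=2, P5=1) → (P0=7, P1=0, P2=4, P3=5, P4=0, P5=3)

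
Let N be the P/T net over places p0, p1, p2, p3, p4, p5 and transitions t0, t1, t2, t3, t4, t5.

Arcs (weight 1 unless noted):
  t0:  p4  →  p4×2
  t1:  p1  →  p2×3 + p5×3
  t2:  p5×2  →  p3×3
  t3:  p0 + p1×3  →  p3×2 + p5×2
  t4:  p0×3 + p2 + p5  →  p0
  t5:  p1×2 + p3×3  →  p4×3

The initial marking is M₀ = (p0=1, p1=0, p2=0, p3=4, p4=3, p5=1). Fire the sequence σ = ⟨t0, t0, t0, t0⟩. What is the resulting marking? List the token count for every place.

(p0=1, p1=0, p2=0, p3=4, p4=7, p5=1)

step 1: fire t0:  (p0=1, p1=0, p2=0, p3=4, p4=3, p5=1) → (p0=1, p1=0, p2=0, p3=4, p4=4, p5=1)
step 2: fire t0:  (p0=1, p1=0, p2=0, p3=4, p4=4, p5=1) → (p0=1, p1=0, p2=0, p3=4, p4=5, p5=1)
step 3: fire t0:  (p0=1, p1=0, p2=0, p3=4, p4=5, p5=1) → (p0=1, p1=0, p2=0, p3=4, p4=6, p5=1)
step 4: fire t0:  (p0=1, p1=0, p2=0, p3=4, p4=6, p5=1) → (p0=1, p1=0, p2=0, p3=4, p4=7, p5=1)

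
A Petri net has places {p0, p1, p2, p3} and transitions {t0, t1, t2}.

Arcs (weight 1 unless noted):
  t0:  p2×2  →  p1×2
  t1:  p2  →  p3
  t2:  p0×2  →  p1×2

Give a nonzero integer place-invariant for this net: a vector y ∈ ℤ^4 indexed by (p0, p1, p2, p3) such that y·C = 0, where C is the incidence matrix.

y = (p0:1, p1:1, p2:1, p3:1)

Incidence matrix C (rows=places, cols=transitions):
       t0   t1   t2
   p0   0    0   -2
   p1   2    0    2
   p2  -2   -1    0
   p3   0    1    0

Candidate y = [1, 1, 1, 1]; check y·C column-wise:
  col t0: 1·0 + 1·2 + 1·-2 + 1·0 = 0
  col t1: 1·0 + 1·0 + 1·-1 + 1·1 = 0
  col t2: 1·-2 + 1·2 + 1·0 + 1·0 = 0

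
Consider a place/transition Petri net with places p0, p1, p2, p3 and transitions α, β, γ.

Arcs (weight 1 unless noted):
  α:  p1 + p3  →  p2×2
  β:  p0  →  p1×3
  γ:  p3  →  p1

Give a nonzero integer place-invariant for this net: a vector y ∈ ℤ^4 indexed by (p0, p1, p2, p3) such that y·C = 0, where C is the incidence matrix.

Incidence matrix C (rows=places, cols=transitions):
        α    β    γ
   p0   0   -1    0
   p1  -1    3    1
   p2   2    0    0
   p3  -1    0   -1

Candidate y = [3, 1, 1, 1]; check y·C column-wise:
  col α: 3·0 + 1·-1 + 1·2 + 1·-1 = 0
  col β: 3·-1 + 1·3 + 1·0 + 1·0 = 0
  col γ: 3·0 + 1·1 + 1·0 + 1·-1 = 0

y = (p0:3, p1:1, p2:1, p3:1)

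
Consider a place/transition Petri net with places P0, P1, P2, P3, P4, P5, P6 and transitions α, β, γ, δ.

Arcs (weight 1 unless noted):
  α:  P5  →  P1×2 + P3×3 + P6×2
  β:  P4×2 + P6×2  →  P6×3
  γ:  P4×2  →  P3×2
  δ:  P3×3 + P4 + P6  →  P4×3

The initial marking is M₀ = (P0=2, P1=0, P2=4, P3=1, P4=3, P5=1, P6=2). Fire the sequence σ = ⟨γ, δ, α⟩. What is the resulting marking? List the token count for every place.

(P0=2, P1=2, P2=4, P3=3, P4=3, P5=0, P6=3)

step 1: fire γ:  (P0=2, P1=0, P2=4, P3=1, P4=3, P5=1, P6=2) → (P0=2, P1=0, P2=4, P3=3, P4=1, P5=1, P6=2)
step 2: fire δ:  (P0=2, P1=0, P2=4, P3=3, P4=1, P5=1, P6=2) → (P0=2, P1=0, P2=4, P3=0, P4=3, P5=1, P6=1)
step 3: fire α:  (P0=2, P1=0, P2=4, P3=0, P4=3, P5=1, P6=1) → (P0=2, P1=2, P2=4, P3=3, P4=3, P5=0, P6=3)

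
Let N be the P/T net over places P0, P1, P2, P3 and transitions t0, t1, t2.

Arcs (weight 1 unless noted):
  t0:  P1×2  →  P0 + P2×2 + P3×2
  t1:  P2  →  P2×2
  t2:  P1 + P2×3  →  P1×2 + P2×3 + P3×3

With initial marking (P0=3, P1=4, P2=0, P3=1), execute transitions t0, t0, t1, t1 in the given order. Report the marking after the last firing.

step 1: fire t0:  (P0=3, P1=4, P2=0, P3=1) → (P0=4, P1=2, P2=2, P3=3)
step 2: fire t0:  (P0=4, P1=2, P2=2, P3=3) → (P0=5, P1=0, P2=4, P3=5)
step 3: fire t1:  (P0=5, P1=0, P2=4, P3=5) → (P0=5, P1=0, P2=5, P3=5)
step 4: fire t1:  (P0=5, P1=0, P2=5, P3=5) → (P0=5, P1=0, P2=6, P3=5)

(P0=5, P1=0, P2=6, P3=5)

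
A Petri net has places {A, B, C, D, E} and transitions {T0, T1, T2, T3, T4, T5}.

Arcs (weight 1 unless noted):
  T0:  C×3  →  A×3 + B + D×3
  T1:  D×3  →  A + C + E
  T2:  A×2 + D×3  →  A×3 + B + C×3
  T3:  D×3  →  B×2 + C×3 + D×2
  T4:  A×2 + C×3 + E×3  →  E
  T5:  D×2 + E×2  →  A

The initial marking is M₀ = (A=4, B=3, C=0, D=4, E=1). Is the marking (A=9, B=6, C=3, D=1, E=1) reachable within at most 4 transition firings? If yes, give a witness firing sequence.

YES — reachable via ⟨T2, T0, T2⟩ (3 firings)

step 1: fire T2:  (A=4, B=3, C=0, D=4, E=1) → (A=5, B=4, C=3, D=1, E=1)
step 2: fire T0:  (A=5, B=4, C=3, D=1, E=1) → (A=8, B=5, C=0, D=4, E=1)
step 3: fire T2:  (A=8, B=5, C=0, D=4, E=1) → (A=9, B=6, C=3, D=1, E=1)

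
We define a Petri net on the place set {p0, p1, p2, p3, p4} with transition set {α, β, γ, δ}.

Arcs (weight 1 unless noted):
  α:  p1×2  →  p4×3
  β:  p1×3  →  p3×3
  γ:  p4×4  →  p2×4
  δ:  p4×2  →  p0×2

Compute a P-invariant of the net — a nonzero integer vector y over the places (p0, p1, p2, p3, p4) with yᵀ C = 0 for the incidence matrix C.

y = (p0:2, p1:3, p2:2, p3:3, p4:2)

Incidence matrix C (rows=places, cols=transitions):
        α    β    γ    δ
   p0   0    0    0    2
   p1  -2   -3    0    0
   p2   0    0    4    0
   p3   0    3    0    0
   p4   3    0   -4   -2

Candidate y = [2, 3, 2, 3, 2]; check y·C column-wise:
  col α: 2·0 + 3·-2 + 2·0 + 3·0 + 2·3 = 0
  col β: 2·0 + 3·-3 + 2·0 + 3·3 + 2·0 = 0
  col γ: 2·0 + 3·0 + 2·4 + 3·0 + 2·-4 = 0
  col δ: 2·2 + 3·0 + 2·0 + 3·0 + 2·-2 = 0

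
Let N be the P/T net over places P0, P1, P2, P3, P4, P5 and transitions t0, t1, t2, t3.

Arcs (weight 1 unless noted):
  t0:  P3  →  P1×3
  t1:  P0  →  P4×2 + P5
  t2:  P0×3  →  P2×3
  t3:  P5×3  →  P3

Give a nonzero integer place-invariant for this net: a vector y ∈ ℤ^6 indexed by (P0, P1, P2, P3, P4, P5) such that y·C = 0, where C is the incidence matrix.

Incidence matrix C (rows=places, cols=transitions):
       t0   t1   t2   t3
   P0   0   -1   -3    0
   P1   3    0    0    0
   P2   0    0    3    0
   P3  -1    0    0    1
   P4   0    2    0    0
   P5   0    1    0   -3

Candidate y = [2, 0, 2, 0, 1, 0]; check y·C column-wise:
  col t0: 2·0 + 0·3 + 2·0 + 0·-1 + 1·0 = 0
  col t1: 2·-1 + 2·0 + 1·2 + 0·1 = 0
  col t2: 2·-3 + 2·3 + 1·0 = 0
  col t3: 2·0 + 2·0 + 0·1 + 1·0 + 0·-3 = 0

y = (P0:2, P1:0, P2:2, P3:0, P4:1, P5:0)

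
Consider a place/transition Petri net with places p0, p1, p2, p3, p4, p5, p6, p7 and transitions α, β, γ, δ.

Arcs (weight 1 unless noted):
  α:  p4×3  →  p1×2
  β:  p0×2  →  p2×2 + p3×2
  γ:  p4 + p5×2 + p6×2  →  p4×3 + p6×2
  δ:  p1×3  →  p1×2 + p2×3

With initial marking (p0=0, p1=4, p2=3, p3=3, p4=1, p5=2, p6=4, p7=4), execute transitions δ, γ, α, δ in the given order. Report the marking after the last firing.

step 1: fire δ:  (p0=0, p1=4, p2=3, p3=3, p4=1, p5=2, p6=4, p7=4) → (p0=0, p1=3, p2=6, p3=3, p4=1, p5=2, p6=4, p7=4)
step 2: fire γ:  (p0=0, p1=3, p2=6, p3=3, p4=1, p5=2, p6=4, p7=4) → (p0=0, p1=3, p2=6, p3=3, p4=3, p5=0, p6=4, p7=4)
step 3: fire α:  (p0=0, p1=3, p2=6, p3=3, p4=3, p5=0, p6=4, p7=4) → (p0=0, p1=5, p2=6, p3=3, p4=0, p5=0, p6=4, p7=4)
step 4: fire δ:  (p0=0, p1=5, p2=6, p3=3, p4=0, p5=0, p6=4, p7=4) → (p0=0, p1=4, p2=9, p3=3, p4=0, p5=0, p6=4, p7=4)

(p0=0, p1=4, p2=9, p3=3, p4=0, p5=0, p6=4, p7=4)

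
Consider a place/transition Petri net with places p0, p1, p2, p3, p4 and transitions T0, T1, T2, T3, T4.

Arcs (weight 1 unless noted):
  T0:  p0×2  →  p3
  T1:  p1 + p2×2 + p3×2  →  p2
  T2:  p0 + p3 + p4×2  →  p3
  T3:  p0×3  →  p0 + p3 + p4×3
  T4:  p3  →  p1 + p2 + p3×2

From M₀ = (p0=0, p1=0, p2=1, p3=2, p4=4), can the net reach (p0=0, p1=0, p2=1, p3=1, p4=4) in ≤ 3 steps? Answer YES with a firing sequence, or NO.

step 1: fire T4:  (p0=0, p1=0, p2=1, p3=2, p4=4) → (p0=0, p1=1, p2=2, p3=3, p4=4)
step 2: fire T1:  (p0=0, p1=1, p2=2, p3=3, p4=4) → (p0=0, p1=0, p2=1, p3=1, p4=4)

YES — reachable via ⟨T4, T1⟩ (2 firings)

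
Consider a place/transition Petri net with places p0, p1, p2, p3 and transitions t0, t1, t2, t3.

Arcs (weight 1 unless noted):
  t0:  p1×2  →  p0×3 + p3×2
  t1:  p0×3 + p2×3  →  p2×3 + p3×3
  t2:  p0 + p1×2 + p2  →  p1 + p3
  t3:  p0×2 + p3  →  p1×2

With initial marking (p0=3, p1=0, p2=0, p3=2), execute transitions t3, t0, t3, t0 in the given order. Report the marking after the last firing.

step 1: fire t3:  (p0=3, p1=0, p2=0, p3=2) → (p0=1, p1=2, p2=0, p3=1)
step 2: fire t0:  (p0=1, p1=2, p2=0, p3=1) → (p0=4, p1=0, p2=0, p3=3)
step 3: fire t3:  (p0=4, p1=0, p2=0, p3=3) → (p0=2, p1=2, p2=0, p3=2)
step 4: fire t0:  (p0=2, p1=2, p2=0, p3=2) → (p0=5, p1=0, p2=0, p3=4)

(p0=5, p1=0, p2=0, p3=4)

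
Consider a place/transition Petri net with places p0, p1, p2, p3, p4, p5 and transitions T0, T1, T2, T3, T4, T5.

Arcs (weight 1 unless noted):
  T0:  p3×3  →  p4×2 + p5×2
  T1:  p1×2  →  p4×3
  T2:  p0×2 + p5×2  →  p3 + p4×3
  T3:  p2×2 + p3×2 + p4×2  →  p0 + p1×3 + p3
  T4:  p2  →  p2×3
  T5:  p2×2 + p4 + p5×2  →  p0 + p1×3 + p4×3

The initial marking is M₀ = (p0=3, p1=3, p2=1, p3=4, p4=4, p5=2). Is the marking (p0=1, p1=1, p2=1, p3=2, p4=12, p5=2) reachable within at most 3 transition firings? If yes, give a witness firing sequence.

step 1: fire T0:  (p0=3, p1=3, p2=1, p3=4, p4=4, p5=2) → (p0=3, p1=3, p2=1, p3=1, p4=6, p5=4)
step 2: fire T1:  (p0=3, p1=3, p2=1, p3=1, p4=6, p5=4) → (p0=3, p1=1, p2=1, p3=1, p4=9, p5=4)
step 3: fire T2:  (p0=3, p1=1, p2=1, p3=1, p4=9, p5=4) → (p0=1, p1=1, p2=1, p3=2, p4=12, p5=2)

YES — reachable via ⟨T0, T1, T2⟩ (3 firings)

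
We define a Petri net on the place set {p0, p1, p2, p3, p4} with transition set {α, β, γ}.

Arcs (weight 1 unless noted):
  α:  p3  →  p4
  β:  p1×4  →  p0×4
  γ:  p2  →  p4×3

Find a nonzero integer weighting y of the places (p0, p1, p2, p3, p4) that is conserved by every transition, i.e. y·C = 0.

y = (p0:1, p1:1, p2:0, p3:0, p4:0)

Incidence matrix C (rows=places, cols=transitions):
        α    β    γ
   p0   0    4    0
   p1   0   -4    0
   p2   0    0   -1
   p3  -1    0    0
   p4   1    0    3

Candidate y = [1, 1, 0, 0, 0]; check y·C column-wise:
  col α: 1·0 + 1·0 + 0·-1 + 0·1 = 0
  col β: 1·4 + 1·-4 = 0
  col γ: 1·0 + 1·0 + 0·-1 + 0·3 = 0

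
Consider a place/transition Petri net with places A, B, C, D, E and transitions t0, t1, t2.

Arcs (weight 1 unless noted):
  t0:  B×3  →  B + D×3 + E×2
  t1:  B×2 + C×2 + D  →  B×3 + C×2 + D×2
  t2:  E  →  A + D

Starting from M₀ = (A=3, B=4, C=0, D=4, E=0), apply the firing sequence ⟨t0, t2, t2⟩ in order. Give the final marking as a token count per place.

step 1: fire t0:  (A=3, B=4, C=0, D=4, E=0) → (A=3, B=2, C=0, D=7, E=2)
step 2: fire t2:  (A=3, B=2, C=0, D=7, E=2) → (A=4, B=2, C=0, D=8, E=1)
step 3: fire t2:  (A=4, B=2, C=0, D=8, E=1) → (A=5, B=2, C=0, D=9, E=0)

(A=5, B=2, C=0, D=9, E=0)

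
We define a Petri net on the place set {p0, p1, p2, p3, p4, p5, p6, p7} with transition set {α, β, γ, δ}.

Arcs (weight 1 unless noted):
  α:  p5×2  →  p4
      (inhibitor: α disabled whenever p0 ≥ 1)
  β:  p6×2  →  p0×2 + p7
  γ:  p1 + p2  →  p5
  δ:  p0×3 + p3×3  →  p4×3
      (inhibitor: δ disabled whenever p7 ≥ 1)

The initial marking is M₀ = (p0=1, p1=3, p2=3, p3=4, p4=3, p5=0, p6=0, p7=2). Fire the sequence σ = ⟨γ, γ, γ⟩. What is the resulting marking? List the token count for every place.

(p0=1, p1=0, p2=0, p3=4, p4=3, p5=3, p6=0, p7=2)

step 1: fire γ:  (p0=1, p1=3, p2=3, p3=4, p4=3, p5=0, p6=0, p7=2) → (p0=1, p1=2, p2=2, p3=4, p4=3, p5=1, p6=0, p7=2)
step 2: fire γ:  (p0=1, p1=2, p2=2, p3=4, p4=3, p5=1, p6=0, p7=2) → (p0=1, p1=1, p2=1, p3=4, p4=3, p5=2, p6=0, p7=2)
step 3: fire γ:  (p0=1, p1=1, p2=1, p3=4, p4=3, p5=2, p6=0, p7=2) → (p0=1, p1=0, p2=0, p3=4, p4=3, p5=3, p6=0, p7=2)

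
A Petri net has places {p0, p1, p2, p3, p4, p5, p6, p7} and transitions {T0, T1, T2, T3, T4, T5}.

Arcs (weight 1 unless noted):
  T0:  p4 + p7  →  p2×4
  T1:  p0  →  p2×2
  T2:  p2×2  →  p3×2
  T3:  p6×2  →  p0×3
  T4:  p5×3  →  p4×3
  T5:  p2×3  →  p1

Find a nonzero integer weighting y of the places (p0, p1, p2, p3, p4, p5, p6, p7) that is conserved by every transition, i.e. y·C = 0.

y = (p0:2, p1:3, p2:1, p3:1, p4:4, p5:4, p6:3, p7:0)

Incidence matrix C (rows=places, cols=transitions):
       T0   T1   T2   T3   T4   T5
   p0   0   -1    0    3    0    0
   p1   0    0    0    0    0    1
   p2   4    2   -2    0    0   -3
   p3   0    0    2    0    0    0
   p4  -1    0    0    0    3    0
   p5   0    0    0    0   -3    0
   p6   0    0    0   -2    0    0
   p7  -1    0    0    0    0    0

Candidate y = [2, 3, 1, 1, 4, 4, 3, 0]; check y·C column-wise:
  col T0: 2·0 + 3·0 + 1·4 + 1·0 + 4·-1 + 4·0 + 3·0 + 0·-1 = 0
  col T1: 2·-1 + 3·0 + 1·2 + 1·0 + 4·0 + 4·0 + 3·0 = 0
  col T2: 2·0 + 3·0 + 1·-2 + 1·2 + 4·0 + 4·0 + 3·0 = 0
  col T3: 2·3 + 3·0 + 1·0 + 1·0 + 4·0 + 4·0 + 3·-2 = 0
  col T4: 2·0 + 3·0 + 1·0 + 1·0 + 4·3 + 4·-3 + 3·0 = 0
  col T5: 2·0 + 3·1 + 1·-3 + 1·0 + 4·0 + 4·0 + 3·0 = 0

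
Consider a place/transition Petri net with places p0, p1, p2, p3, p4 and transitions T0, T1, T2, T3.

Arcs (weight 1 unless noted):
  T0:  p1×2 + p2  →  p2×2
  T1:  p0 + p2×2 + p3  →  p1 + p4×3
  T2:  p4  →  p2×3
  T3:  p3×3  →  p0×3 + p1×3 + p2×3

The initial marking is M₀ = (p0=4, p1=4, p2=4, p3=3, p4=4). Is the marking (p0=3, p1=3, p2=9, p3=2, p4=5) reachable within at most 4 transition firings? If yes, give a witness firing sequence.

step 1: fire T0:  (p0=4, p1=4, p2=4, p3=3, p4=4) → (p0=4, p1=2, p2=5, p3=3, p4=4)
step 2: fire T1:  (p0=4, p1=2, p2=5, p3=3, p4=4) → (p0=3, p1=3, p2=3, p3=2, p4=7)
step 3: fire T2:  (p0=3, p1=3, p2=3, p3=2, p4=7) → (p0=3, p1=3, p2=6, p3=2, p4=6)
step 4: fire T2:  (p0=3, p1=3, p2=6, p3=2, p4=6) → (p0=3, p1=3, p2=9, p3=2, p4=5)

YES — reachable via ⟨T0, T1, T2, T2⟩ (4 firings)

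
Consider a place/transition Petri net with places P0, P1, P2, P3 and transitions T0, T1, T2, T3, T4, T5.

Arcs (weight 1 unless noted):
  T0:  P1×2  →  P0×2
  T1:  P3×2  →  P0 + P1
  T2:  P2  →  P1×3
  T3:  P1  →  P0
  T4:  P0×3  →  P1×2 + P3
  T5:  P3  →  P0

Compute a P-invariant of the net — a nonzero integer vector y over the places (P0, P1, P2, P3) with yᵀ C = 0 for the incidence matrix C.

y = (P0:1, P1:1, P2:3, P3:1)

Incidence matrix C (rows=places, cols=transitions):
       T0   T1   T2   T3   T4   T5
   P0   2    1    0    1   -3    1
   P1  -2    1    3   -1    2    0
   P2   0    0   -1    0    0    0
   P3   0   -2    0    0    1   -1

Candidate y = [1, 1, 3, 1]; check y·C column-wise:
  col T0: 1·2 + 1·-2 + 3·0 + 1·0 = 0
  col T1: 1·1 + 1·1 + 3·0 + 1·-2 = 0
  col T2: 1·0 + 1·3 + 3·-1 + 1·0 = 0
  col T3: 1·1 + 1·-1 + 3·0 + 1·0 = 0
  col T4: 1·-3 + 1·2 + 3·0 + 1·1 = 0
  col T5: 1·1 + 1·0 + 3·0 + 1·-1 = 0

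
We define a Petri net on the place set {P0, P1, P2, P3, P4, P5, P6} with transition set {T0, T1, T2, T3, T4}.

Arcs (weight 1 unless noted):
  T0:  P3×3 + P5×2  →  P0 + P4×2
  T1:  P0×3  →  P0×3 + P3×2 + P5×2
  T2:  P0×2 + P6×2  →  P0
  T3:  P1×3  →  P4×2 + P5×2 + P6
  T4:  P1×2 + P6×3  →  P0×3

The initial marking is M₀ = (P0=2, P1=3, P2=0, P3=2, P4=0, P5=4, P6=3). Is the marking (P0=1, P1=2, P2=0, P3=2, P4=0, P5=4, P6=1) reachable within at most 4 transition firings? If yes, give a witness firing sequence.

depth 0: 1 marking
depth 1: 4 markings reached so far
depth 2: 6 markings reached so far
depth 3: 8 markings reached so far
depth 4: 10 markings reached so far
target is not among the 10 markings reachable within 4 steps

NO — not reachable within 4 firings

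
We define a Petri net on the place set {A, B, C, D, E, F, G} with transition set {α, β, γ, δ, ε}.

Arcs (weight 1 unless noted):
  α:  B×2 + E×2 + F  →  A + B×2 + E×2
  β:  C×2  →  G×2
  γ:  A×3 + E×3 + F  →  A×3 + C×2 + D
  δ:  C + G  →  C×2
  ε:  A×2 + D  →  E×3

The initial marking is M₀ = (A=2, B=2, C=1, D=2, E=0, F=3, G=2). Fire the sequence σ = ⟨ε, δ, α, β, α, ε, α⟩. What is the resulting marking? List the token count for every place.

(A=1, B=2, C=0, D=0, E=6, F=0, G=3)

step 1: fire ε:  (A=2, B=2, C=1, D=2, E=0, F=3, G=2) → (A=0, B=2, C=1, D=1, E=3, F=3, G=2)
step 2: fire δ:  (A=0, B=2, C=1, D=1, E=3, F=3, G=2) → (A=0, B=2, C=2, D=1, E=3, F=3, G=1)
step 3: fire α:  (A=0, B=2, C=2, D=1, E=3, F=3, G=1) → (A=1, B=2, C=2, D=1, E=3, F=2, G=1)
step 4: fire β:  (A=1, B=2, C=2, D=1, E=3, F=2, G=1) → (A=1, B=2, C=0, D=1, E=3, F=2, G=3)
step 5: fire α:  (A=1, B=2, C=0, D=1, E=3, F=2, G=3) → (A=2, B=2, C=0, D=1, E=3, F=1, G=3)
step 6: fire ε:  (A=2, B=2, C=0, D=1, E=3, F=1, G=3) → (A=0, B=2, C=0, D=0, E=6, F=1, G=3)
step 7: fire α:  (A=0, B=2, C=0, D=0, E=6, F=1, G=3) → (A=1, B=2, C=0, D=0, E=6, F=0, G=3)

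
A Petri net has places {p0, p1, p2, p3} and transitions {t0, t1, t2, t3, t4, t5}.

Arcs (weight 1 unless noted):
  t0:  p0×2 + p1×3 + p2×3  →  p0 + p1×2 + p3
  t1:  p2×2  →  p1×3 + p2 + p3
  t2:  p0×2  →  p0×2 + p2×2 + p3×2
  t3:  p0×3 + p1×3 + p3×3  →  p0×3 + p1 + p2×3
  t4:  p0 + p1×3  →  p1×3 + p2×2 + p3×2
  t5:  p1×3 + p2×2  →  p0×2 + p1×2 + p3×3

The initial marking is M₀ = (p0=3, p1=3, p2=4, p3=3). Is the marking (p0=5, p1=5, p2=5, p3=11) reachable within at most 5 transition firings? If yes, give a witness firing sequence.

YES — reachable via ⟨t1, t2, t2, t5⟩ (4 firings)

step 1: fire t1:  (p0=3, p1=3, p2=4, p3=3) → (p0=3, p1=6, p2=3, p3=4)
step 2: fire t2:  (p0=3, p1=6, p2=3, p3=4) → (p0=3, p1=6, p2=5, p3=6)
step 3: fire t2:  (p0=3, p1=6, p2=5, p3=6) → (p0=3, p1=6, p2=7, p3=8)
step 4: fire t5:  (p0=3, p1=6, p2=7, p3=8) → (p0=5, p1=5, p2=5, p3=11)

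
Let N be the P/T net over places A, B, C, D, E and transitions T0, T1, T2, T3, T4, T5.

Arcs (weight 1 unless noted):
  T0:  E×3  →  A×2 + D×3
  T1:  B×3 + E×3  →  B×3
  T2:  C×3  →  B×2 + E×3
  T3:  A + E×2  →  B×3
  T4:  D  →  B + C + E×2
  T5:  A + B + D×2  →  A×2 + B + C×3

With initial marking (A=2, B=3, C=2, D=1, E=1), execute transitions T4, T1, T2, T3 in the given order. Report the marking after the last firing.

(A=1, B=9, C=0, D=0, E=1)

step 1: fire T4:  (A=2, B=3, C=2, D=1, E=1) → (A=2, B=4, C=3, D=0, E=3)
step 2: fire T1:  (A=2, B=4, C=3, D=0, E=3) → (A=2, B=4, C=3, D=0, E=0)
step 3: fire T2:  (A=2, B=4, C=3, D=0, E=0) → (A=2, B=6, C=0, D=0, E=3)
step 4: fire T3:  (A=2, B=6, C=0, D=0, E=3) → (A=1, B=9, C=0, D=0, E=1)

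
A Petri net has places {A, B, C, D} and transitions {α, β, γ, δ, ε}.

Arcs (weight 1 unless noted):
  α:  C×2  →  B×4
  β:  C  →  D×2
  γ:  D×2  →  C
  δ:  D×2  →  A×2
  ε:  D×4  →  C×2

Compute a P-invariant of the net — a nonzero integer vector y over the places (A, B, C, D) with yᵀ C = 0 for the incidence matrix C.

y = (A:1, B:1, C:2, D:1)

Incidence matrix C (rows=places, cols=transitions):
        α    β    γ    δ    ε
    A   0    0    0    2    0
    B   4    0    0    0    0
    C  -2   -1    1    0    2
    D   0    2   -2   -2   -4

Candidate y = [1, 1, 2, 1]; check y·C column-wise:
  col α: 1·0 + 1·4 + 2·-2 + 1·0 = 0
  col β: 1·0 + 1·0 + 2·-1 + 1·2 = 0
  col γ: 1·0 + 1·0 + 2·1 + 1·-2 = 0
  col δ: 1·2 + 1·0 + 2·0 + 1·-2 = 0
  col ε: 1·0 + 1·0 + 2·2 + 1·-4 = 0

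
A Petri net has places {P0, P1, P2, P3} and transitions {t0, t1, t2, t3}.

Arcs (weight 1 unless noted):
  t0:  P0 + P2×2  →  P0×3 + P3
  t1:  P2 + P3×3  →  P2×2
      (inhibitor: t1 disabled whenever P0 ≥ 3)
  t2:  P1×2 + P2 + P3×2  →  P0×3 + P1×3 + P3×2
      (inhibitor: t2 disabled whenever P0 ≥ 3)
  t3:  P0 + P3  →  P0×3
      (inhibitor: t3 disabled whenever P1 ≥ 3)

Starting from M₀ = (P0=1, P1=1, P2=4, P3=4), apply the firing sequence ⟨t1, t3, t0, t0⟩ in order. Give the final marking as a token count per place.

(P0=7, P1=1, P2=1, P3=2)

step 1: fire t1:  (P0=1, P1=1, P2=4, P3=4) → (P0=1, P1=1, P2=5, P3=1)
step 2: fire t3:  (P0=1, P1=1, P2=5, P3=1) → (P0=3, P1=1, P2=5, P3=0)
step 3: fire t0:  (P0=3, P1=1, P2=5, P3=0) → (P0=5, P1=1, P2=3, P3=1)
step 4: fire t0:  (P0=5, P1=1, P2=3, P3=1) → (P0=7, P1=1, P2=1, P3=2)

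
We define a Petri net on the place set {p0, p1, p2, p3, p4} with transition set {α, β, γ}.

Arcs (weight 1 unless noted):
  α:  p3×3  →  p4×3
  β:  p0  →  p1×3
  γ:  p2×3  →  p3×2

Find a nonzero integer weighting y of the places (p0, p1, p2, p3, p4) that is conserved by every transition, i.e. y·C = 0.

y = (p0:3, p1:1, p2:0, p3:0, p4:0)

Incidence matrix C (rows=places, cols=transitions):
        α    β    γ
   p0   0   -1    0
   p1   0    3    0
   p2   0    0   -3
   p3  -3    0    2
   p4   3    0    0

Candidate y = [3, 1, 0, 0, 0]; check y·C column-wise:
  col α: 3·0 + 1·0 + 0·-3 + 0·3 = 0
  col β: 3·-1 + 1·3 = 0
  col γ: 3·0 + 1·0 + 0·-3 + 0·2 = 0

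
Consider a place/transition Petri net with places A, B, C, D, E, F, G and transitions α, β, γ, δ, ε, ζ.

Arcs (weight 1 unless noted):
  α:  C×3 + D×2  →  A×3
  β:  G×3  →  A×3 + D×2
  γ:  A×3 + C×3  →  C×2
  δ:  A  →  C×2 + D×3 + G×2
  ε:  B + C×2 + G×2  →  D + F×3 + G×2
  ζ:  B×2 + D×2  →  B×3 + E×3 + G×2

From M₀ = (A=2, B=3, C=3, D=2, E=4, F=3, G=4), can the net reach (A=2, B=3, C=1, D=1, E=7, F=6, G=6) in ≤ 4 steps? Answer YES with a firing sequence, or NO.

step 1: fire ε:  (A=2, B=3, C=3, D=2, E=4, F=3, G=4) → (A=2, B=2, C=1, D=3, E=4, F=6, G=4)
step 2: fire ζ:  (A=2, B=2, C=1, D=3, E=4, F=6, G=4) → (A=2, B=3, C=1, D=1, E=7, F=6, G=6)

YES — reachable via ⟨ε, ζ⟩ (2 firings)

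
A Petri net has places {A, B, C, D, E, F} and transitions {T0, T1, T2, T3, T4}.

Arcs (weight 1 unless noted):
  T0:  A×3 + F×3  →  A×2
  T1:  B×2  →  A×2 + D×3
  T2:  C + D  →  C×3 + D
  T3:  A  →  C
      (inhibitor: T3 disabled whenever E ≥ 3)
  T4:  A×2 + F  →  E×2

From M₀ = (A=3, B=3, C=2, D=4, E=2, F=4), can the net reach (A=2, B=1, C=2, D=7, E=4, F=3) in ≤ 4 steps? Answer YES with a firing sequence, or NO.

depth 0: 1 marking
depth 1: 6 markings reached so far
depth 2: 18 markings reached so far
depth 3: 37 markings reached so far
depth 4: 61 markings reached so far
target is not among the 61 markings reachable within 4 steps

NO — not reachable within 4 firings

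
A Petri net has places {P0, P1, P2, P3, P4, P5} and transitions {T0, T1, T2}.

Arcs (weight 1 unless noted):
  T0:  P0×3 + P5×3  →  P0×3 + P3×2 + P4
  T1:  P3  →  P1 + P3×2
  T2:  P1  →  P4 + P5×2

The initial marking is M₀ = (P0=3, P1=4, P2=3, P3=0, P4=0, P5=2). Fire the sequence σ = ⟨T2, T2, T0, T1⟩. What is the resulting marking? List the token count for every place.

(P0=3, P1=3, P2=3, P3=3, P4=3, P5=3)

step 1: fire T2:  (P0=3, P1=4, P2=3, P3=0, P4=0, P5=2) → (P0=3, P1=3, P2=3, P3=0, P4=1, P5=4)
step 2: fire T2:  (P0=3, P1=3, P2=3, P3=0, P4=1, P5=4) → (P0=3, P1=2, P2=3, P3=0, P4=2, P5=6)
step 3: fire T0:  (P0=3, P1=2, P2=3, P3=0, P4=2, P5=6) → (P0=3, P1=2, P2=3, P3=2, P4=3, P5=3)
step 4: fire T1:  (P0=3, P1=2, P2=3, P3=2, P4=3, P5=3) → (P0=3, P1=3, P2=3, P3=3, P4=3, P5=3)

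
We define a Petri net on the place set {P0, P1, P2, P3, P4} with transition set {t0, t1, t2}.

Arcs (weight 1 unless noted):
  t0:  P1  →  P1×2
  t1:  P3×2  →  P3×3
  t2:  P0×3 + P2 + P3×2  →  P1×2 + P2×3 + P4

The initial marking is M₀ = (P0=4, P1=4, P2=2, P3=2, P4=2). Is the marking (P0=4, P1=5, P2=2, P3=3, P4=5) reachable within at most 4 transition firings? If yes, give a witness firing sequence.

depth 0: 1 marking
depth 1: 4 markings reached so far
depth 2: 9 markings reached so far
depth 3: 16 markings reached so far
depth 4: 25 markings reached so far
target is not among the 25 markings reachable within 4 steps

NO — not reachable within 4 firings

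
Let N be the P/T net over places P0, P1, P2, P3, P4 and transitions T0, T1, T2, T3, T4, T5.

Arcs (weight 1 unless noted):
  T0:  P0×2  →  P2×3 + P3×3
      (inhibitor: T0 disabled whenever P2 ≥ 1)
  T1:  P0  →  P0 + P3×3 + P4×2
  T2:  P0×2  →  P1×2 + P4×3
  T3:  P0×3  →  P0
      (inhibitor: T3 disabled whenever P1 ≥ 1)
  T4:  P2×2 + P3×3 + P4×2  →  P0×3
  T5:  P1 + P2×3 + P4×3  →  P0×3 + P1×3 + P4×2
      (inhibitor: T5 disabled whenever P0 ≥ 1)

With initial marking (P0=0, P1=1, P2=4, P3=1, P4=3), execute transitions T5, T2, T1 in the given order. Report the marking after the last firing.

step 1: fire T5:  (P0=0, P1=1, P2=4, P3=1, P4=3) → (P0=3, P1=3, P2=1, P3=1, P4=2)
step 2: fire T2:  (P0=3, P1=3, P2=1, P3=1, P4=2) → (P0=1, P1=5, P2=1, P3=1, P4=5)
step 3: fire T1:  (P0=1, P1=5, P2=1, P3=1, P4=5) → (P0=1, P1=5, P2=1, P3=4, P4=7)

(P0=1, P1=5, P2=1, P3=4, P4=7)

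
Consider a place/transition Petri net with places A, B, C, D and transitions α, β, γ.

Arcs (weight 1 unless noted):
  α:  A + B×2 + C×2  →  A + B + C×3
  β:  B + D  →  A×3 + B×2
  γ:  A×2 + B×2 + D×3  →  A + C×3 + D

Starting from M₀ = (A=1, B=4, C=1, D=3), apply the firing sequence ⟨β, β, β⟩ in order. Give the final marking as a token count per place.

(A=10, B=7, C=1, D=0)

step 1: fire β:  (A=1, B=4, C=1, D=3) → (A=4, B=5, C=1, D=2)
step 2: fire β:  (A=4, B=5, C=1, D=2) → (A=7, B=6, C=1, D=1)
step 3: fire β:  (A=7, B=6, C=1, D=1) → (A=10, B=7, C=1, D=0)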